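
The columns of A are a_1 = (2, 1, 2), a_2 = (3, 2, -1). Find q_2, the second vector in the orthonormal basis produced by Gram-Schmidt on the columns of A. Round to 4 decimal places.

q_2 = (0.5270, 0.4216, -0.7379)

a_1 = (2, 1, 2); ‖a_1‖ = 3.0000, so q_1 = (0.6667, 0.3333, 0.6667).
q_1·a_2 = 0.6667·3 + 0.3333·2 + 0.6667·(-1) = 2.0000.
u_2 = a_2 − 2.0000·q_1 = (1.6667, 1.3333, -2.3333).
‖u_2‖ = 3.1623, so q_2 = (0.5270, 0.4216, -0.7379).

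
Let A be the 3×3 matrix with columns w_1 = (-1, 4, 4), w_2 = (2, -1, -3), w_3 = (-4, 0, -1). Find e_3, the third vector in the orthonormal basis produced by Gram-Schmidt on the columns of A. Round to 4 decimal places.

e_3 = (-0.6810, 0.4256, -0.5959)

e_1 = w_1/‖w_1‖ = (-1, 4, 4)/5.7446 = (-0.1741, 0.6963, 0.6963).
r_{12} = e_1·w_2 = -3.1334.
u_2 = w_2 + 3.1334·e_1 = (1.4545, 1.1818, -0.8182).
‖u_2‖ = 2.0449, so e_2 = (0.7113, 0.5779, -0.4001).
r_{13} = e_1·w_3 = 0.0000; r_{23} = e_2·w_3 = -2.4450.
u_3 = w_3 + 0.0000·e_1 + 2.4450·e_2 = (-2.2609, 1.4130, -1.9783).
‖u_3‖ = 3.3199, so e_3 = (-0.6810, 0.4256, -0.5959).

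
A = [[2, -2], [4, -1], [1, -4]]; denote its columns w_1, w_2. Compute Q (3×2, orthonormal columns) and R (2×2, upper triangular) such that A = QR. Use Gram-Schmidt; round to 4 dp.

Q = [[0.4364, -0.2279], [0.8729, 0.3419], [0.2182, -0.9117]], R = [[4.5826, -2.6186], [0.0000, 3.7607]]

q_1 = w_1/‖w_1‖ = (2, 4, 1)/4.5826 = (0.4364, 0.8729, 0.2182).
r_{12} = q_1·w_2 = -2.6186.
u_2 = w_2 + 2.6186·q_1 = (-0.8571, 1.2857, -3.4286).
‖u_2‖ = 3.7607, so q_2 = (-0.2279, 0.3419, -0.9117).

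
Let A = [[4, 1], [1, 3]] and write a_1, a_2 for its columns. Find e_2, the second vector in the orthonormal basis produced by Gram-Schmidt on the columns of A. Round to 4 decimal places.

e_2 = (-0.2425, 0.9701)

e_1 = a_1/‖a_1‖ = (4, 1)/4.1231 = (0.9701, 0.2425).
r_{12} = e_1·a_2 = 1.6977.
u_2 = a_2 − 1.6977·e_1 = (-0.6471, 2.5882).
‖u_2‖ = 2.6679, so e_2 = (-0.2425, 0.9701).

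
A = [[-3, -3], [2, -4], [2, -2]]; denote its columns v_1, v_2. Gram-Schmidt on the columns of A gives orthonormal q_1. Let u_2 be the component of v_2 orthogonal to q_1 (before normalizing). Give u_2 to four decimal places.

u_2 = (-3.5294, -3.6471, -1.6471)

v_1 = (-3, 2, 2); ‖v_1‖ = 4.1231, so q_1 = (-0.7276, 0.4851, 0.4851).
q_1·v_2 = (-0.7276)·(-3) + 0.4851·(-4) + 0.4851·(-2) = -0.7276.
u_2 = v_2 + 0.7276·q_1 = (-3.5294, -3.6471, -1.6471).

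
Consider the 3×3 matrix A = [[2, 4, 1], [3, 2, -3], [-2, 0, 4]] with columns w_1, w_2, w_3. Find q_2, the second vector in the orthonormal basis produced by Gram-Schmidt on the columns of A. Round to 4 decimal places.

q_1 = w_1/‖w_1‖ = (2, 3, -2)/4.1231 = (0.4851, 0.7276, -0.4851).
r_{12} = q_1·w_2 = 3.3955.
u_2 = w_2 − 3.3955·q_1 = (2.3529, -0.4706, 1.6471).
‖u_2‖ = 2.9104, so q_2 = (0.8085, -0.1617, 0.5659).

q_2 = (0.8085, -0.1617, 0.5659)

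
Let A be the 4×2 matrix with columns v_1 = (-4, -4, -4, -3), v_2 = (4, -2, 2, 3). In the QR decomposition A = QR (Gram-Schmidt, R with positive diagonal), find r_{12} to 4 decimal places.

r_{12} = -3.3113

v_1 = (-4, -4, -4, -3); ‖v_1‖ = 7.5498, so e_1 = (-0.5298, -0.5298, -0.5298, -0.3974).
r_{12} = e_1·v_2 = -3.3113.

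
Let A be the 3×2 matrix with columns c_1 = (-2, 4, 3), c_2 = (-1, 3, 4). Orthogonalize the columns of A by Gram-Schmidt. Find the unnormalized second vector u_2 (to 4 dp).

q_1 = c_1/‖c_1‖ = (-2, 4, 3)/5.3852 = (-0.3714, 0.7428, 0.5571).
r_{12} = q_1·c_2 = 4.8281.
u_2 = c_2 − 4.8281·q_1 = (0.7931, -0.5862, 1.3103).

u_2 = (0.7931, -0.5862, 1.3103)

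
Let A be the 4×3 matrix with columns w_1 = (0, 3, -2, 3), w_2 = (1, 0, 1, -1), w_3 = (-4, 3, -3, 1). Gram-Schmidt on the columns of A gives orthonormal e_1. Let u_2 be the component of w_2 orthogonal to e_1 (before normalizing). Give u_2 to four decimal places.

e_1 = w_1/‖w_1‖ = (0, 3, -2, 3)/4.6904 = (0.0000, 0.6396, -0.4264, 0.6396).
r_{12} = e_1·w_2 = -1.0660.
u_2 = w_2 + 1.0660·e_1 = (1.0000, 0.6818, 0.5455, -0.3182).

u_2 = (1.0000, 0.6818, 0.5455, -0.3182)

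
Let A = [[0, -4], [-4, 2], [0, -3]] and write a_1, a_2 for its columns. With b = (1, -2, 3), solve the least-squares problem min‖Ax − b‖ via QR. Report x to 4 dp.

a_1 = (0, -4, 0); ‖a_1‖ = 4.0000, so q_1 = (0.0000, -1.0000, 0.0000).
q_1·a_2 = 0.0000·(-4) + (-1.0000)·2 + 0.0000·(-3) = -2.0000.
u_2 = a_2 + 2.0000·q_1 = (-4.0000, 0.0000, -3.0000).
‖u_2‖ = 5.0000, so q_2 = (-0.8000, 0.0000, -0.6000).
Qᵀb = (2.0000, -2.6000).
Back-substitute: x_2 = -2.6000/5.0000 = -0.5200.
x_1 = (2.0000 + 2.0000·(-0.5200))/4.0000 = 0.2400.

x = (0.2400, -0.5200)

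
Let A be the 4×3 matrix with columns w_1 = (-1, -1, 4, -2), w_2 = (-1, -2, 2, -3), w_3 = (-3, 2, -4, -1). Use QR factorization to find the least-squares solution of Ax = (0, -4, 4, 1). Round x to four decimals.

x = (0.0769, 0.4103, -0.7179)

w_1 = (-1, -1, 4, -2); ‖w_1‖ = 4.6904, so q_1 = (-0.2132, -0.2132, 0.8528, -0.4264).
q_1·w_2 = (-0.2132)·(-1) + (-0.2132)·(-2) + 0.8528·2 + (-0.4264)·(-3) = 3.6244.
u_2 = w_2 − 3.6244·q_1 = (-0.2273, -1.2273, -1.0909, -1.4545).
‖u_2‖ = 2.2054, so q_2 = (-0.1031, -0.5565, -0.4947, -0.6595).
q_1·w_3 = (-0.2132)·(-3) + (-0.2132)·2 + 0.8528·(-4) + (-0.4264)·(-1) = -2.7716; q_2·w_3 = (-0.1031)·(-3) + (-0.5565)·2 + (-0.4947)·(-4) + (-0.6595)·(-1) = 1.8344.
u_3 = w_3 + 2.7716·q_1 − 1.8344·q_2 = (-3.4019, 2.4299, -0.7290, -0.9720).
‖u_3‖ = 4.3535, so q_3 = (-0.7814, 0.5581, -0.1674, -0.2233).
Qᵀb = (3.8376, -0.4122, -3.1256).
Back-substitute: x_3 = -3.1256/4.3535 = -0.7179.
x_2 = (-0.4122 − 1.8344·(-0.7179))/2.2054 = 0.4103.
x_1 = (3.8376 − 3.6244·0.4103 + 2.7716·(-0.7179))/4.6904 = 0.0769.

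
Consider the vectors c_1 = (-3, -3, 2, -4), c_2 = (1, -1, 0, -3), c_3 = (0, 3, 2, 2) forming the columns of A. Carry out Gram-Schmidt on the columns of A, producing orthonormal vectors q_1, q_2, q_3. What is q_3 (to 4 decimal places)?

c_1 = (-3, -3, 2, -4); ‖c_1‖ = 6.1644, so q_1 = (-0.4867, -0.4867, 0.3244, -0.6489).
q_1·c_2 = (-0.4867)·1 + (-0.4867)·(-1) + 0.3244·0 + (-0.6489)·(-3) = 1.9467.
u_2 = c_2 − 1.9467·q_1 = (1.9474, -0.0526, -0.6316, -1.7368).
‖u_2‖ = 2.6852, so q_2 = (0.7252, -0.0196, -0.2352, -0.6468).
q_1·c_3 = (-0.4867)·0 + (-0.4867)·3 + 0.3244·2 + (-0.6489)·2 = -2.1089; q_2·c_3 = 0.7252·0 + (-0.0196)·3 + (-0.2352)·2 + (-0.6468)·2 = -1.8228.
u_3 = c_3 + 2.1089·q_1 + 1.8228·q_2 = (0.2956, 1.9380, 2.2555, -0.5474).
‖u_3‖ = 3.0381, so q_3 = (0.0973, 0.6379, 0.7424, -0.1802).

q_3 = (0.0973, 0.6379, 0.7424, -0.1802)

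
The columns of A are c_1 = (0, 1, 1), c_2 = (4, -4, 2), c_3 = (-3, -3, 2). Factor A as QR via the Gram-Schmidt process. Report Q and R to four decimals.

Q = [[0.0000, 0.6860, -0.7276], [0.7071, -0.5145, -0.4851], [0.7071, 0.5145, 0.4851]], R = [[1.4142, -1.4142, -0.7071], [0.0000, 5.8310, 0.5145], [0.0000, 0.0000, 4.6082]]

c_1 = (0, 1, 1); ‖c_1‖ = 1.4142, so q_1 = (0.0000, 0.7071, 0.7071).
q_1·c_2 = 0.0000·4 + 0.7071·(-4) + 0.7071·2 = -1.4142.
u_2 = c_2 + 1.4142·q_1 = (4.0000, -3.0000, 3.0000).
‖u_2‖ = 5.8310, so q_2 = (0.6860, -0.5145, 0.5145).
q_1·c_3 = 0.0000·(-3) + 0.7071·(-3) + 0.7071·2 = -0.7071; q_2·c_3 = 0.6860·(-3) + (-0.5145)·(-3) + 0.5145·2 = 0.5145.
u_3 = c_3 + 0.7071·q_1 − 0.5145·q_2 = (-3.3529, -2.2353, 2.2353).
‖u_3‖ = 4.6082, so q_3 = (-0.7276, -0.4851, 0.4851).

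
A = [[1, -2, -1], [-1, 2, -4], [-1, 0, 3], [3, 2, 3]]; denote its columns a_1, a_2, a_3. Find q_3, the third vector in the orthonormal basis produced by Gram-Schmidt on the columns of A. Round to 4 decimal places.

q_1 = a_1/‖a_1‖ = (1, -1, -1, 3)/3.4641 = (0.2887, -0.2887, -0.2887, 0.8660).
r_{12} = q_1·a_2 = 0.5774.
u_2 = a_2 − 0.5774·q_1 = (-2.1667, 2.1667, 0.1667, 1.5000).
‖u_2‖ = 3.4157, so q_2 = (-0.6343, 0.6343, 0.0488, 0.4392).
r_{13} = q_1·a_3 = 2.5981; r_{23} = q_2·a_3 = -0.4392.
u_3 = a_3 − 2.5981·q_1 + 0.4392·q_2 = (-2.0286, -2.9714, 3.7714, 0.9429).
‖u_3‖ = 5.2969, so q_3 = (-0.3830, -0.5610, 0.7120, 0.1780).

q_3 = (-0.3830, -0.5610, 0.7120, 0.1780)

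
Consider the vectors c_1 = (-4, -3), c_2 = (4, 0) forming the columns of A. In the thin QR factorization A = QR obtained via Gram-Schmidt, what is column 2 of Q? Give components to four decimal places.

q_2 = (0.6000, -0.8000)

q_1 = c_1/‖c_1‖ = (-4, -3)/5.0000 = (-0.8000, -0.6000).
r_{12} = q_1·c_2 = -3.2000.
u_2 = c_2 + 3.2000·q_1 = (1.4400, -1.9200).
‖u_2‖ = 2.4000, so q_2 = (0.6000, -0.8000).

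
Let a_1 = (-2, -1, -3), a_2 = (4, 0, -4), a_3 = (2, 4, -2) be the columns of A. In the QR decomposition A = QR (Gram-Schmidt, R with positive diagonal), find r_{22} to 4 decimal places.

a_1 = (-2, -1, -3); ‖a_1‖ = 3.7417, so q_1 = (-0.5345, -0.2673, -0.8018).
q_1·a_2 = (-0.5345)·4 + (-0.2673)·0 + (-0.8018)·(-4) = 1.0690.
u_2 = a_2 − 1.0690·q_1 = (4.5714, 0.2857, -3.1429).
r_{22} = ‖u_2‖ = 5.5549.

r_{22} = 5.5549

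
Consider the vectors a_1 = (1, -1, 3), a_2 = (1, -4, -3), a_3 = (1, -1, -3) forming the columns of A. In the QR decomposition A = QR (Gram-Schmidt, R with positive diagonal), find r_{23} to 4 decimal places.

r_{23} = 2.3120

a_1 = (1, -1, 3); ‖a_1‖ = 3.3166, so e_1 = (0.3015, -0.3015, 0.9045).
e_1·a_2 = 0.3015·1 + (-0.3015)·(-4) + 0.9045·(-3) = -1.2060.
u_2 = a_2 + 1.2060·e_1 = (1.3636, -4.3636, -1.9091).
‖u_2‖ = 4.9543, so e_2 = (0.2752, -0.8808, -0.3853).
r_{23} = e_2·a_3 = 2.3120.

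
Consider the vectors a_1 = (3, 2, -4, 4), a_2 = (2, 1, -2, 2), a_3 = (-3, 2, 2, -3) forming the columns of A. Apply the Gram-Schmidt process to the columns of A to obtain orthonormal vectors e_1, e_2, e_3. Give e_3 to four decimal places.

e_3 = (0.0000, 0.9187, 0.0707, -0.3887)

e_1 = a_1/‖a_1‖ = (3, 2, -4, 4)/6.7082 = (0.4472, 0.2981, -0.5963, 0.5963).
r_{12} = e_1·a_2 = 3.5777.
u_2 = a_2 − 3.5777·e_1 = (0.4000, -0.0667, 0.1333, -0.1333).
‖u_2‖ = 0.4472, so e_2 = (0.8944, -0.1491, 0.2981, -0.2981).
r_{13} = e_1·a_3 = -3.7268; r_{23} = e_2·a_3 = -1.4907.
u_3 = a_3 + 3.7268·e_1 + 1.4907·e_2 = (0.0000, 2.8889, 0.2222, -1.2222).
‖u_3‖ = 3.1447, so e_3 = (0.0000, 0.9187, 0.0707, -0.3887).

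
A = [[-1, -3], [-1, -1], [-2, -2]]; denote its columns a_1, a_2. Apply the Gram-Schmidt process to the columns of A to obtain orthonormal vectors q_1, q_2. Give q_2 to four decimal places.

a_1 = (-1, -1, -2); ‖a_1‖ = 2.4495, so q_1 = (-0.4082, -0.4082, -0.8165).
q_1·a_2 = (-0.4082)·(-3) + (-0.4082)·(-1) + (-0.8165)·(-2) = 3.2660.
u_2 = a_2 − 3.2660·q_1 = (-1.6667, 0.3333, 0.6667).
‖u_2‖ = 1.8257, so q_2 = (-0.9129, 0.1826, 0.3651).

q_2 = (-0.9129, 0.1826, 0.3651)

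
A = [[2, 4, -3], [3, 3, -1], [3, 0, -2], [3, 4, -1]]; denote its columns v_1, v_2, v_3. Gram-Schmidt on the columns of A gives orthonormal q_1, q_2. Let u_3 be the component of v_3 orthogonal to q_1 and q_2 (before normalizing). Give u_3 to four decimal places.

u_3 = (-1.5070, 0.7721, -0.6953, 0.9279)

v_1 = (2, 3, 3, 3); ‖v_1‖ = 5.5678, so q_1 = (0.3592, 0.5388, 0.5388, 0.5388).
q_1·v_2 = 0.3592·4 + 0.5388·3 + 0.5388·0 + 0.5388·4 = 5.2086.
u_2 = v_2 − 5.2086·q_1 = (2.1290, 0.1935, -2.8065, 1.1935).
‖u_2‖ = 3.7244, so q_2 = (0.5716, 0.0520, -0.7535, 0.3205).
q_1·v_3 = 0.3592·(-3) + 0.5388·(-1) + 0.5388·(-2) + 0.5388·(-1) = -3.2329; q_2·v_3 = 0.5716·(-3) + 0.0520·(-1) + (-0.7535)·(-2) + 0.3205·(-1) = -0.5803.
u_3 = v_3 + 3.2329·q_1 + 0.5803·q_2 = (-1.5070, 0.7721, -0.6953, 0.9279).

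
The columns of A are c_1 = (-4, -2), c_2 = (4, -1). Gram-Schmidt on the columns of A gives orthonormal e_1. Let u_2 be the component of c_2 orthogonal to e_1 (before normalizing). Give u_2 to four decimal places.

c_1 = (-4, -2); ‖c_1‖ = 4.4721, so e_1 = (-0.8944, -0.4472).
e_1·c_2 = (-0.8944)·4 + (-0.4472)·(-1) = -3.1305.
u_2 = c_2 + 3.1305·e_1 = (1.2000, -2.4000).

u_2 = (1.2000, -2.4000)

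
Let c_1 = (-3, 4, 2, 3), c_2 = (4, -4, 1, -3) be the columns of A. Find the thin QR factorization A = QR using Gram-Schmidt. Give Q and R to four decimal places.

c_1 = (-3, 4, 2, 3); ‖c_1‖ = 6.1644, so e_1 = (-0.4867, 0.6489, 0.3244, 0.4867).
e_1·c_2 = (-0.4867)·4 + 0.6489·(-4) + 0.3244·1 + 0.4867·(-3) = -5.6777.
u_2 = c_2 + 5.6777·e_1 = (1.2368, -0.3158, 2.8421, -0.2368).
‖u_2‖ = 3.1246, so e_2 = (0.3958, -0.1011, 0.9096, -0.0758).

Q = [[-0.4867, 0.3958], [0.6489, -0.1011], [0.3244, 0.9096], [0.4867, -0.0758]], R = [[6.1644, -5.6777], [0.0000, 3.1246]]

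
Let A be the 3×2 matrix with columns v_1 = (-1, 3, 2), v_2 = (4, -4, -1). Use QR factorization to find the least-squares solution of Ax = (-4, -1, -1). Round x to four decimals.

e_1 = v_1/‖v_1‖ = (-1, 3, 2)/3.7417 = (-0.2673, 0.8018, 0.5345).
r_{12} = e_1·v_2 = -4.8107.
u_2 = v_2 + 4.8107·e_1 = (2.7143, -0.1429, 1.5714).
‖u_2‖ = 3.1396, so e_2 = (0.8645, -0.0455, 0.5005).
Qᵀb = (-0.2673, -3.9131).
Back-substitute: x_2 = -3.9131/3.1396 = -1.2464.
x_1 = (-0.2673 + 4.8107·(-1.2464))/3.7417 = -1.6739.

x = (-1.6739, -1.2464)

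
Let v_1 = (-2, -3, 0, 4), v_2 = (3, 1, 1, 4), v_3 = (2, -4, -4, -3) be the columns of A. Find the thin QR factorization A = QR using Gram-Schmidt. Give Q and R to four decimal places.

v_1 = (-2, -3, 0, 4); ‖v_1‖ = 5.3852, so q_1 = (-0.3714, -0.5571, 0.0000, 0.7428).
q_1·v_2 = (-0.3714)·3 + (-0.5571)·1 + 0.0000·1 + 0.7428·4 = 1.2999.
u_2 = v_2 − 1.2999·q_1 = (3.4828, 1.7241, 1.0000, 3.0345).
‖u_2‖ = 5.0309, so q_2 = (0.6923, 0.3427, 0.1988, 0.6032).
q_1·v_3 = (-0.3714)·2 + (-0.5571)·(-4) + 0.0000·(-4) + 0.7428·(-3) = -0.7428; q_2·v_3 = 0.6923·2 + 0.3427·(-4) + 0.1988·(-4) + 0.6032·(-3) = -2.5909.
u_3 = v_3 + 0.7428·q_1 + 2.5909·q_2 = (3.5177, -3.5259, -3.4850, -0.8856).
‖u_3‖ = 6.1429, so q_3 = (0.5726, -0.5740, -0.5673, -0.1442).

Q = [[-0.3714, 0.6923, 0.5726], [-0.5571, 0.3427, -0.5740], [0.0000, 0.1988, -0.5673], [0.7428, 0.6032, -0.1442]], R = [[5.3852, 1.2999, -0.7428], [0.0000, 5.0309, -2.5909], [0.0000, 0.0000, 6.1429]]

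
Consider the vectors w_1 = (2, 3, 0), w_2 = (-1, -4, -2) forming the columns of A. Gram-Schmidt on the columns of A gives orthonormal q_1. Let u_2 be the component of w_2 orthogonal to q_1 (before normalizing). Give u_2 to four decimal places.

u_2 = (1.1538, -0.7692, -2.0000)

q_1 = w_1/‖w_1‖ = (2, 3, 0)/3.6056 = (0.5547, 0.8321, 0.0000).
r_{12} = q_1·w_2 = -3.8829.
u_2 = w_2 + 3.8829·q_1 = (1.1538, -0.7692, -2.0000).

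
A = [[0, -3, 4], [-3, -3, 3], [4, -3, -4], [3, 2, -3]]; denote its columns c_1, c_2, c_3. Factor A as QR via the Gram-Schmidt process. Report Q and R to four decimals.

Q = [[0.0000, -0.5411, 0.8409], [-0.5145, -0.4934, -0.3175], [0.6860, -0.6048, -0.3892], [0.5145, 0.3130, 0.2014]], R = [[5.8310, 0.5145, -5.8310], [0.0000, 5.5439, -2.1645], [0.0000, 0.0000, 3.3638]]

q_1 = c_1/‖c_1‖ = (0, -3, 4, 3)/5.8310 = (0.0000, -0.5145, 0.6860, 0.5145).
r_{12} = q_1·c_2 = 0.5145.
u_2 = c_2 − 0.5145·q_1 = (-3.0000, -2.7353, -3.3529, 1.7353).
‖u_2‖ = 5.5439, so q_2 = (-0.5411, -0.4934, -0.6048, 0.3130).
r_{13} = q_1·c_3 = -5.8310; r_{23} = q_2·c_3 = -2.1645.
u_3 = c_3 + 5.8310·q_1 + 2.1645·q_2 = (2.8287, -1.0679, -1.3091, 0.6775).
‖u_3‖ = 3.3638, so q_3 = (0.8409, -0.3175, -0.3892, 0.2014).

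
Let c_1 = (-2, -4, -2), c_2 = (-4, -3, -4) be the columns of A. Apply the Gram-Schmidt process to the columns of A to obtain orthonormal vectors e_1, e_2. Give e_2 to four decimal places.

e_1 = c_1/‖c_1‖ = (-2, -4, -2)/4.8990 = (-0.4082, -0.8165, -0.4082).
r_{12} = e_1·c_2 = 5.7155.
u_2 = c_2 − 5.7155·e_1 = (-1.6667, 1.6667, -1.6667).
‖u_2‖ = 2.8868, so e_2 = (-0.5774, 0.5774, -0.5774).

e_2 = (-0.5774, 0.5774, -0.5774)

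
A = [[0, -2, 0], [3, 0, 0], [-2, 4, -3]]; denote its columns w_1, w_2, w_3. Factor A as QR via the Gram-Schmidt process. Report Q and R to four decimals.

Q = [[0.0000, -0.5151, -0.8571], [0.8321, 0.4755, -0.2857], [-0.5547, 0.7132, -0.4286]], R = [[3.6056, -2.2188, 1.6641], [0.0000, 3.8829, -2.1396], [0.0000, 0.0000, 1.2857]]

w_1 = (0, 3, -2); ‖w_1‖ = 3.6056, so q_1 = (0.0000, 0.8321, -0.5547).
q_1·w_2 = 0.0000·(-2) + 0.8321·0 + (-0.5547)·4 = -2.2188.
u_2 = w_2 + 2.2188·q_1 = (-2.0000, 1.8462, 2.7692).
‖u_2‖ = 3.8829, so q_2 = (-0.5151, 0.4755, 0.7132).
q_1·w_3 = 0.0000·0 + 0.8321·0 + (-0.5547)·(-3) = 1.6641; q_2·w_3 = (-0.5151)·0 + 0.4755·0 + 0.7132·(-3) = -2.1396.
u_3 = w_3 − 1.6641·q_1 + 2.1396·q_2 = (-1.1020, -0.3673, -0.5510).
‖u_3‖ = 1.2857, so q_3 = (-0.8571, -0.2857, -0.4286).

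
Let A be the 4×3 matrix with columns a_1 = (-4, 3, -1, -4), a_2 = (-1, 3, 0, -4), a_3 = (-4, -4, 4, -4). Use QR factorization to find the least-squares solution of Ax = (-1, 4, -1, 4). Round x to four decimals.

a_1 = (-4, 3, -1, -4); ‖a_1‖ = 6.4807, so e_1 = (-0.6172, 0.4629, -0.1543, -0.6172).
e_1·a_2 = (-0.6172)·(-1) + 0.4629·3 + (-0.1543)·0 + (-0.6172)·(-4) = 4.4748.
u_2 = a_2 − 4.4748·e_1 = (1.7619, 0.9286, 0.6905, -1.2381).
‖u_2‖ = 2.4446, so e_2 = (0.7207, 0.3798, 0.2824, -0.5065).
e_1·a_3 = (-0.6172)·(-4) + 0.4629·(-4) + (-0.1543)·4 + (-0.6172)·(-4) = 2.4689; e_2·a_3 = 0.7207·(-4) + 0.3798·(-4) + 0.2824·4 + (-0.5065)·(-4) = -1.2467.
u_3 = a_3 − 2.4689·e_1 + 1.2467·e_2 = (-1.5777, -4.6693, 4.7331, -3.1076).
‖u_3‖ = 7.5067, so e_3 = (-0.2102, -0.6220, 0.6305, -0.4140).
Qᵀb = (0.1543, -1.5096, -4.5643).
Back-substitute: x_3 = -4.5643/7.5067 = -0.6080.
x_2 = (-1.5096 + 1.2467·(-0.6080))/2.4446 = -0.9276.
x_1 = (0.1543 − 4.4748·(-0.9276) − 2.4689·(-0.6080))/6.4807 = 0.8959.

x = (0.8959, -0.9276, -0.6080)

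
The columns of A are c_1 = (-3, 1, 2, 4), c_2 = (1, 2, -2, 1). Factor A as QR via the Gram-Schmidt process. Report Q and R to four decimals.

e_1 = c_1/‖c_1‖ = (-3, 1, 2, 4)/5.4772 = (-0.5477, 0.1826, 0.3651, 0.7303).
r_{12} = e_1·c_2 = -0.1826.
u_2 = c_2 + 0.1826·e_1 = (0.9000, 2.0333, -1.9333, 1.1333).
‖u_2‖ = 3.1570, so e_2 = (0.2851, 0.6441, -0.6124, 0.3590).

Q = [[-0.5477, 0.2851], [0.1826, 0.6441], [0.3651, -0.6124], [0.7303, 0.3590]], R = [[5.4772, -0.1826], [0.0000, 3.1570]]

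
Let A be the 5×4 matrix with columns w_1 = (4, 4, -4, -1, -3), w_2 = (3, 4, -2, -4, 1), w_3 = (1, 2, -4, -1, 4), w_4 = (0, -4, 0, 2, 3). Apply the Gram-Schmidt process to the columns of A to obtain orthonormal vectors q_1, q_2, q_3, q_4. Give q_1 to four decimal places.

q_1 = w_1/‖w_1‖ = (4, 4, -4, -1, -3)/7.6158 = (0.5252, 0.5252, -0.5252, -0.1313, -0.3939).

q_1 = (0.5252, 0.5252, -0.5252, -0.1313, -0.3939)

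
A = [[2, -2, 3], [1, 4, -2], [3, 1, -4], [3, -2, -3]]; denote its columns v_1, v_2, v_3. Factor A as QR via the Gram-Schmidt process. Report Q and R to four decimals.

v_1 = (2, 1, 3, 3); ‖v_1‖ = 4.7958, so e_1 = (0.4170, 0.2085, 0.6255, 0.6255).
e_1·v_2 = 0.4170·(-2) + 0.2085·4 + 0.6255·1 + 0.6255·(-2) = -0.6255.
u_2 = v_2 + 0.6255·e_1 = (-1.7391, 4.1304, 1.3913, -1.6087).
‖u_2‖ = 4.9607, so e_2 = (-0.3506, 0.8326, 0.2805, -0.3243).
e_1·v_3 = 0.4170·3 + 0.2085·(-2) + 0.6255·(-4) + 0.6255·(-3) = -3.5447; e_2·v_3 = (-0.3506)·3 + 0.8326·(-2) + 0.2805·(-4) + (-0.3243)·(-3) = -2.8660.
u_3 = v_3 + 3.5447·e_1 + 2.8660·e_2 = (3.4735, 1.1254, -0.9788, -1.7120).
‖u_3‖ = 4.1498, so e_3 = (0.8370, 0.2712, -0.2359, -0.4126).

Q = [[0.4170, -0.3506, 0.8370], [0.2085, 0.8326, 0.2712], [0.6255, 0.2805, -0.2359], [0.6255, -0.3243, -0.4126]], R = [[4.7958, -0.6255, -3.5447], [0.0000, 4.9607, -2.8660], [0.0000, 0.0000, 4.1498]]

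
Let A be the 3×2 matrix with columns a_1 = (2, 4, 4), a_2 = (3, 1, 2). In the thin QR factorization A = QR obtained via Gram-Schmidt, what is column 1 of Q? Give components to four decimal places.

e_1 = a_1/‖a_1‖ = (2, 4, 4)/6.0000 = (0.3333, 0.6667, 0.6667).

e_1 = (0.3333, 0.6667, 0.6667)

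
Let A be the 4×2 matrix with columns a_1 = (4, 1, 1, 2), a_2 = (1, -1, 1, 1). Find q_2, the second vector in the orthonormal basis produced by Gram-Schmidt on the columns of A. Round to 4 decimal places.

q_1 = a_1/‖a_1‖ = (4, 1, 1, 2)/4.6904 = (0.8528, 0.2132, 0.2132, 0.4264).
r_{12} = q_1·a_2 = 1.2792.
u_2 = a_2 − 1.2792·q_1 = (-0.0909, -1.2727, 0.7273, 0.4545).
‖u_2‖ = 1.5374, so q_2 = (-0.0591, -0.8278, 0.4730, 0.2957).

q_2 = (-0.0591, -0.8278, 0.4730, 0.2957)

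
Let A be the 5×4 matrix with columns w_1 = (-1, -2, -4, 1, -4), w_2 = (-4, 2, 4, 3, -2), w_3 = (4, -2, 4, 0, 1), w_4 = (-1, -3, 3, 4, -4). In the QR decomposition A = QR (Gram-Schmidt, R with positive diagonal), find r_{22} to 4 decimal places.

r_{22} = 6.9528

e_1 = w_1/‖w_1‖ = (-1, -2, -4, 1, -4)/6.1644 = (-0.1622, -0.3244, -0.6489, 0.1622, -0.6489).
r_{12} = e_1·w_2 = -0.8111.
u_2 = w_2 + 0.8111·e_1 = (-4.1316, 1.7368, 3.4737, 3.1316, -2.5263).
r_{22} = ‖u_2‖ = 6.9528.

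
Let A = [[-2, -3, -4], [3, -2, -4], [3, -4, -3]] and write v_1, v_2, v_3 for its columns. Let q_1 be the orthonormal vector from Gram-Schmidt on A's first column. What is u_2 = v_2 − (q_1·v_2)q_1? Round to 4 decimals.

v_1 = (-2, 3, 3); ‖v_1‖ = 4.6904, so q_1 = (-0.4264, 0.6396, 0.6396).
q_1·v_2 = (-0.4264)·(-3) + 0.6396·(-2) + 0.6396·(-4) = -2.5584.
u_2 = v_2 + 2.5584·q_1 = (-4.0909, -0.3636, -2.3636).

u_2 = (-4.0909, -0.3636, -2.3636)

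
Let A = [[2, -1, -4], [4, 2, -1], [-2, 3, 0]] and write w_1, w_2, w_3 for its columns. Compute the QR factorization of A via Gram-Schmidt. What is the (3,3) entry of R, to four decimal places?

w_1 = (2, 4, -2); ‖w_1‖ = 4.8990, so e_1 = (0.4082, 0.8165, -0.4082).
e_1·w_2 = 0.4082·(-1) + 0.8165·2 + (-0.4082)·3 = 0.0000.
u_2 = w_2 + 0.0000·e_1 = (-1.0000, 2.0000, 3.0000).
‖u_2‖ = 3.7417, so e_2 = (-0.2673, 0.5345, 0.8018).
e_1·w_3 = 0.4082·(-4) + 0.8165·(-1) + (-0.4082)·0 = -2.4495; e_2·w_3 = (-0.2673)·(-4) + 0.5345·(-1) + 0.8018·0 = 0.5345.
u_3 = w_3 + 2.4495·e_1 − 0.5345·e_2 = (-2.8571, 0.7143, -1.4286).
r_{33} = ‖u_3‖ = 3.2733.

r_{33} = 3.2733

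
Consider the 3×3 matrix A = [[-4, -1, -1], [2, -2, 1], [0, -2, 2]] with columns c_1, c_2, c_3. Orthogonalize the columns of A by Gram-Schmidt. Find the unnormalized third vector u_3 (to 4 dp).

c_1 = (-4, 2, 0); ‖c_1‖ = 4.4721, so e_1 = (-0.8944, 0.4472, 0.0000).
e_1·c_2 = (-0.8944)·(-1) + 0.4472·(-2) + 0.0000·(-2) = 0.0000.
u_2 = c_2 + 0.0000·e_1 = (-1.0000, -2.0000, -2.0000).
‖u_2‖ = 3.0000, so e_2 = (-0.3333, -0.6667, -0.6667).
e_1·c_3 = (-0.8944)·(-1) + 0.4472·1 + 0.0000·2 = 1.3416; e_2·c_3 = (-0.3333)·(-1) + (-0.6667)·1 + (-0.6667)·2 = -1.6667.
u_3 = c_3 − 1.3416·e_1 + 1.6667·e_2 = (-0.3556, -0.7111, 0.8889).

u_3 = (-0.3556, -0.7111, 0.8889)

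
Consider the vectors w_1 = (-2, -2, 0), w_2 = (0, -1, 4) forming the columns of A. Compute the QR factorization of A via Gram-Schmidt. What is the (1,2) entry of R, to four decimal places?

r_{12} = 0.7071

w_1 = (-2, -2, 0); ‖w_1‖ = 2.8284, so q_1 = (-0.7071, -0.7071, 0.0000).
r_{12} = q_1·w_2 = 0.7071.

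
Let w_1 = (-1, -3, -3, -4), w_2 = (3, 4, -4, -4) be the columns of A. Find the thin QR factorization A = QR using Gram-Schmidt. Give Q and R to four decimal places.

e_1 = w_1/‖w_1‖ = (-1, -3, -3, -4)/5.9161 = (-0.1690, -0.5071, -0.5071, -0.6761).
r_{12} = e_1·w_2 = 2.1974.
u_2 = w_2 − 2.1974·e_1 = (3.3714, 5.1143, -2.8857, -2.5143).
‖u_2‖ = 7.2230, so e_2 = (0.4668, 0.7081, -0.3995, -0.3481).

Q = [[-0.1690, 0.4668], [-0.5071, 0.7081], [-0.5071, -0.3995], [-0.6761, -0.3481]], R = [[5.9161, 2.1974], [0.0000, 7.2230]]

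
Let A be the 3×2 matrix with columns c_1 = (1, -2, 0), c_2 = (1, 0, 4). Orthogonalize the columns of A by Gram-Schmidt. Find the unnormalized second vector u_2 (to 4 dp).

u_2 = (0.8000, 0.4000, 4.0000)

c_1 = (1, -2, 0); ‖c_1‖ = 2.2361, so q_1 = (0.4472, -0.8944, 0.0000).
q_1·c_2 = 0.4472·1 + (-0.8944)·0 + 0.0000·4 = 0.4472.
u_2 = c_2 − 0.4472·q_1 = (0.8000, 0.4000, 4.0000).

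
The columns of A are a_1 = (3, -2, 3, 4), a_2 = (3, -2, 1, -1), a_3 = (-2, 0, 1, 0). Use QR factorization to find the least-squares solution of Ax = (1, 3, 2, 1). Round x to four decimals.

a_1 = (3, -2, 3, 4); ‖a_1‖ = 6.1644, so q_1 = (0.4867, -0.3244, 0.4867, 0.6489).
q_1·a_2 = 0.4867·3 + (-0.3244)·(-2) + 0.4867·1 + 0.6489·(-1) = 1.9467.
u_2 = a_2 − 1.9467·q_1 = (2.0526, -1.3684, 0.0526, -2.2632).
‖u_2‖ = 3.3482, so q_2 = (0.6131, -0.4087, 0.0157, -0.6759).
q_1·a_3 = 0.4867·(-2) + (-0.3244)·0 + 0.4867·1 + 0.6489·0 = -0.4867; q_2·a_3 = 0.6131·(-2) + (-0.4087)·0 + 0.0157·1 + (-0.6759)·0 = -1.2104.
u_3 = a_3 + 0.4867·q_1 + 1.2104·q_2 = (-1.0211, -0.6526, 1.2559, -0.5023).
‖u_3‖ = 1.8161, so q_3 = (-0.5623, -0.3593, 0.6915, -0.2766).
Qᵀb = (1.1355, -1.2575, -0.5338).
Back-substitute: x_3 = -0.5338/1.8161 = -0.2940.
x_2 = (-1.2575 + 1.2104·(-0.2940))/3.3482 = -0.4819.
x_1 = (1.1355 − 1.9467·(-0.4819) + 0.4867·(-0.2940))/6.1644 = 0.3132.

x = (0.3132, -0.4819, -0.2940)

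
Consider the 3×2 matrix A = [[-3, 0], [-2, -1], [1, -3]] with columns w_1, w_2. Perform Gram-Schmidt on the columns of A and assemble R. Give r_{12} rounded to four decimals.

r_{12} = -0.2673

e_1 = w_1/‖w_1‖ = (-3, -2, 1)/3.7417 = (-0.8018, -0.5345, 0.2673).
r_{12} = e_1·w_2 = -0.2673.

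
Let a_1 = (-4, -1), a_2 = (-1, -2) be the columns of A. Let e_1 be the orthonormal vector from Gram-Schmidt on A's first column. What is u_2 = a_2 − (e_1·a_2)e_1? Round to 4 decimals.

a_1 = (-4, -1); ‖a_1‖ = 4.1231, so e_1 = (-0.9701, -0.2425).
e_1·a_2 = (-0.9701)·(-1) + (-0.2425)·(-2) = 1.4552.
u_2 = a_2 − 1.4552·e_1 = (0.4118, -1.6471).

u_2 = (0.4118, -1.6471)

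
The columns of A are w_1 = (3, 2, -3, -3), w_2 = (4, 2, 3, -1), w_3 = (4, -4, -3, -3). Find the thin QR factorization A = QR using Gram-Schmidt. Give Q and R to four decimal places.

Q = [[0.5388, 0.5860, 0.4235], [0.3592, 0.2618, -0.8929], [-0.5388, 0.7668, -0.0200], [-0.5388, -0.0062, -0.1517]], R = [[5.5678, 1.7961, 3.9513], [0.0000, 5.1744, -0.9850], [0.0000, 0.0000, 5.7807]]

w_1 = (3, 2, -3, -3); ‖w_1‖ = 5.5678, so q_1 = (0.5388, 0.3592, -0.5388, -0.5388).
q_1·w_2 = 0.5388·4 + 0.3592·2 + (-0.5388)·3 + (-0.5388)·(-1) = 1.7961.
u_2 = w_2 − 1.7961·q_1 = (3.0323, 1.3548, 3.9677, -0.0323).
‖u_2‖ = 5.1744, so q_2 = (0.5860, 0.2618, 0.7668, -0.0062).
q_1·w_3 = 0.5388·4 + 0.3592·(-4) + (-0.5388)·(-3) + (-0.5388)·(-3) = 3.9513; q_2·w_3 = 0.5860·4 + 0.2618·(-4) + 0.7668·(-3) + (-0.0062)·(-3) = -0.9850.
u_3 = w_3 − 3.9513·q_1 + 0.9850·q_2 = (2.4482, -5.1614, -0.1157, -0.8771).
‖u_3‖ = 5.7807, so q_3 = (0.4235, -0.8929, -0.0200, -0.1517).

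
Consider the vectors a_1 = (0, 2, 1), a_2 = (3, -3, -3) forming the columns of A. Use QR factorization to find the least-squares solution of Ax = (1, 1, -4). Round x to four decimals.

e_1 = a_1/‖a_1‖ = (0, 2, 1)/2.2361 = (0.0000, 0.8944, 0.4472).
r_{12} = e_1·a_2 = -4.0249.
u_2 = a_2 + 4.0249·e_1 = (3.0000, 0.6000, -1.2000).
‖u_2‖ = 3.2863, so e_2 = (0.9129, 0.1826, -0.3651).
Qᵀb = (-0.8944, 2.5560).
Back-substitute: x_2 = 2.5560/3.2863 = 0.7778.
x_1 = (-0.8944 + 4.0249·0.7778)/2.2361 = 1.0000.

x = (1.0000, 0.7778)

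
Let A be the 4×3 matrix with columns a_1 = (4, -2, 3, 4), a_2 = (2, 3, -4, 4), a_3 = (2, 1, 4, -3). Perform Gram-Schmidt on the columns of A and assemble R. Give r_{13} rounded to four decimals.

r_{13} = 0.8944

a_1 = (4, -2, 3, 4); ‖a_1‖ = 6.7082, so q_1 = (0.5963, -0.2981, 0.4472, 0.5963).
r_{13} = q_1·a_3 = 0.8944.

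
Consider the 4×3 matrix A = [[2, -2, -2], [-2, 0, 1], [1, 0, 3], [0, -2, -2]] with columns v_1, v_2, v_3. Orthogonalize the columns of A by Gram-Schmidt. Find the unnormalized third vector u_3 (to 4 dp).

u_3 = (-0.1429, 1.2857, 2.8571, 0.1429)

v_1 = (2, -2, 1, 0); ‖v_1‖ = 3.0000, so q_1 = (0.6667, -0.6667, 0.3333, 0.0000).
q_1·v_2 = 0.6667·(-2) + (-0.6667)·0 + 0.3333·0 + 0.0000·(-2) = -1.3333.
u_2 = v_2 + 1.3333·q_1 = (-1.1111, -0.8889, 0.4444, -2.0000).
‖u_2‖ = 2.4944, so q_2 = (-0.4454, -0.3563, 0.1782, -0.8018).
q_1·v_3 = 0.6667·(-2) + (-0.6667)·1 + 0.3333·3 + 0.0000·(-2) = -1.0000; q_2·v_3 = (-0.4454)·(-2) + (-0.3563)·1 + 0.1782·3 + (-0.8018)·(-2) = 2.6726.
u_3 = v_3 + 1.0000·q_1 − 2.6726·q_2 = (-0.1429, 1.2857, 2.8571, 0.1429).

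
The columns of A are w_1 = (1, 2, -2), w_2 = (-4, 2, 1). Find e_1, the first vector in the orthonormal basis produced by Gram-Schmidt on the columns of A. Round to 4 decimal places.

e_1 = w_1/‖w_1‖ = (1, 2, -2)/3.0000 = (0.3333, 0.6667, -0.6667).

e_1 = (0.3333, 0.6667, -0.6667)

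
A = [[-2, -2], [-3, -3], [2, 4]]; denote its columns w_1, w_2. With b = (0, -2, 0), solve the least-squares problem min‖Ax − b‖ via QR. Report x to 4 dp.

x = (0.9231, -0.4615)

e_1 = w_1/‖w_1‖ = (-2, -3, 2)/4.1231 = (-0.4851, -0.7276, 0.4851).
r_{12} = e_1·w_2 = 5.0932.
u_2 = w_2 − 5.0932·e_1 = (0.4706, 0.7059, 1.5294).
‖u_2‖ = 1.7489, so e_2 = (0.2691, 0.4036, 0.8745).
Qᵀb = (1.4552, -0.8072).
Back-substitute: x_2 = -0.8072/1.7489 = -0.4615.
x_1 = (1.4552 − 5.0932·(-0.4615))/4.1231 = 0.9231.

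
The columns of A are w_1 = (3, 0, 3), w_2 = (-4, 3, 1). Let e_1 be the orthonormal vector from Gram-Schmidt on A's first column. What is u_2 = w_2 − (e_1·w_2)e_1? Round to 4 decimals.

u_2 = (-2.5000, 3.0000, 2.5000)

w_1 = (3, 0, 3); ‖w_1‖ = 4.2426, so e_1 = (0.7071, 0.0000, 0.7071).
e_1·w_2 = 0.7071·(-4) + 0.0000·3 + 0.7071·1 = -2.1213.
u_2 = w_2 + 2.1213·e_1 = (-2.5000, 3.0000, 2.5000).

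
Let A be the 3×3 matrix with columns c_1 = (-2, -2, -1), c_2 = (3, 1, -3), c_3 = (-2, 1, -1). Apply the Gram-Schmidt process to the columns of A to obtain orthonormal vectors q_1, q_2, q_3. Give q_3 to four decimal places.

q_3 = (-0.5793, 0.7448, -0.3310)

c_1 = (-2, -2, -1); ‖c_1‖ = 3.0000, so q_1 = (-0.6667, -0.6667, -0.3333).
q_1·c_2 = (-0.6667)·3 + (-0.6667)·1 + (-0.3333)·(-3) = -1.6667.
u_2 = c_2 + 1.6667·q_1 = (1.8889, -0.1111, -3.5556).
‖u_2‖ = 4.0277, so q_2 = (0.4690, -0.0276, -0.8828).
q_1·c_3 = (-0.6667)·(-2) + (-0.6667)·1 + (-0.3333)·(-1) = 1.0000; q_2·c_3 = 0.4690·(-2) + (-0.0276)·1 + (-0.8828)·(-1) = -0.0828.
u_3 = c_3 − 1.0000·q_1 + 0.0828·q_2 = (-1.2945, 1.6644, -0.7397).
‖u_3‖ = 2.2345, so q_3 = (-0.5793, 0.7448, -0.3310).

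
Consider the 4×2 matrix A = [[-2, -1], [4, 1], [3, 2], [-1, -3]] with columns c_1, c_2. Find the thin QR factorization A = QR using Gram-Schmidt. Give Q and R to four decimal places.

q_1 = c_1/‖c_1‖ = (-2, 4, 3, -1)/5.4772 = (-0.3651, 0.7303, 0.5477, -0.1826).
r_{12} = q_1·c_2 = 2.7386.
u_2 = c_2 − 2.7386·q_1 = (0.0000, -1.0000, 0.5000, -2.5000).
‖u_2‖ = 2.7386, so q_2 = (0.0000, -0.3651, 0.1826, -0.9129).

Q = [[-0.3651, 0.0000], [0.7303, -0.3651], [0.5477, 0.1826], [-0.1826, -0.9129]], R = [[5.4772, 2.7386], [0.0000, 2.7386]]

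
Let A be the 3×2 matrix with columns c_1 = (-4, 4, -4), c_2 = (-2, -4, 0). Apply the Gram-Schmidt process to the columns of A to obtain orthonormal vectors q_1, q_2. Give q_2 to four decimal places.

q_2 = (-0.6172, -0.7715, -0.1543)

c_1 = (-4, 4, -4); ‖c_1‖ = 6.9282, so q_1 = (-0.5774, 0.5774, -0.5774).
q_1·c_2 = (-0.5774)·(-2) + 0.5774·(-4) + (-0.5774)·0 = -1.1547.
u_2 = c_2 + 1.1547·q_1 = (-2.6667, -3.3333, -0.6667).
‖u_2‖ = 4.3205, so q_2 = (-0.6172, -0.7715, -0.1543).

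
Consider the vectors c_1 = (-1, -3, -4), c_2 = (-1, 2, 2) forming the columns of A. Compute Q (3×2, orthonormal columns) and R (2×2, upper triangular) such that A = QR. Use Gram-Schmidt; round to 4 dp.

c_1 = (-1, -3, -4); ‖c_1‖ = 5.0990, so q_1 = (-0.1961, -0.5883, -0.7845).
q_1·c_2 = (-0.1961)·(-1) + (-0.5883)·2 + (-0.7845)·2 = -2.5495.
u_2 = c_2 + 2.5495·q_1 = (-1.5000, 0.5000, 0.0000).
‖u_2‖ = 1.5811, so q_2 = (-0.9487, 0.3162, 0.0000).

Q = [[-0.1961, -0.9487], [-0.5883, 0.3162], [-0.7845, 0.0000]], R = [[5.0990, -2.5495], [0.0000, 1.5811]]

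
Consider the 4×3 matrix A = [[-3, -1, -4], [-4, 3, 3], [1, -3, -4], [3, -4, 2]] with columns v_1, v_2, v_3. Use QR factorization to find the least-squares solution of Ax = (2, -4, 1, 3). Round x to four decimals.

v_1 = (-3, -4, 1, 3); ‖v_1‖ = 5.9161, so e_1 = (-0.5071, -0.6761, 0.1690, 0.5071).
e_1·v_2 = (-0.5071)·(-1) + (-0.6761)·3 + 0.1690·(-3) + 0.5071·(-4) = -4.0567.
u_2 = v_2 + 4.0567·e_1 = (-3.0571, 0.2571, -2.3143, -1.9429).
‖u_2‖ = 4.3061, so e_2 = (-0.7099, 0.0597, -0.5374, -0.4512).
e_1·v_3 = (-0.5071)·(-4) + (-0.6761)·3 + 0.1690·(-4) + 0.5071·2 = 0.3381; e_2·v_3 = (-0.7099)·(-4) + 0.0597·3 + (-0.5374)·(-4) + (-0.4512)·2 = 4.2663.
u_3 = v_3 − 0.3381·e_1 − 4.2663·e_2 = (-0.7997, 2.9738, -1.7643, 3.7535).
‖u_3‖ = 5.1657, so e_3 = (-0.1548, 0.5757, -0.3415, 0.7266).
Qᵀb = (3.3806, -3.5497, -0.7740).
Back-substitute: x_3 = -0.7740/5.1657 = -0.1498.
x_2 = (-3.5497 − 4.2663·(-0.1498))/4.3061 = -0.6759.
x_1 = (3.3806 + 4.0567·(-0.6759) − 0.3381·(-0.1498))/5.9161 = 0.1165.

x = (0.1165, -0.6759, -0.1498)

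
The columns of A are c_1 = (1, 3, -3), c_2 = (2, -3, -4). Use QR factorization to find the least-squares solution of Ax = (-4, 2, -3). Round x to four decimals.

q_1 = c_1/‖c_1‖ = (1, 3, -3)/4.3589 = (0.2294, 0.6882, -0.6882).
r_{12} = q_1·c_2 = 1.1471.
u_2 = c_2 − 1.1471·q_1 = (1.7368, -3.7895, -3.2105).
‖u_2‖ = 5.2616, so q_2 = (0.3301, -0.7202, -0.6102).
Qᵀb = (2.5236, -0.9303).
Back-substitute: x_2 = -0.9303/5.2616 = -0.1768.
x_1 = (2.5236 − 1.1471·(-0.1768))/4.3589 = 0.6255.

x = (0.6255, -0.1768)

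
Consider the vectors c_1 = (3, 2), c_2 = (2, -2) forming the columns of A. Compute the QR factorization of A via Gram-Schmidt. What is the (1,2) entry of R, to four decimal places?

c_1 = (3, 2); ‖c_1‖ = 3.6056, so q_1 = (0.8321, 0.5547).
r_{12} = q_1·c_2 = 0.5547.

r_{12} = 0.5547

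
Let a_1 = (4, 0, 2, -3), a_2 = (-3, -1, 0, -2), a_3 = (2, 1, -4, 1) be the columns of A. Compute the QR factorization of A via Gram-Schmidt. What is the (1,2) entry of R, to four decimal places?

e_1 = a_1/‖a_1‖ = (4, 0, 2, -3)/5.3852 = (0.7428, 0.0000, 0.3714, -0.5571).
r_{12} = e_1·a_2 = -1.1142.

r_{12} = -1.1142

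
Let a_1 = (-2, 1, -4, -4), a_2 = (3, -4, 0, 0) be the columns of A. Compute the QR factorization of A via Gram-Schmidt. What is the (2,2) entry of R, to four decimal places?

a_1 = (-2, 1, -4, -4); ‖a_1‖ = 6.0828, so q_1 = (-0.3288, 0.1644, -0.6576, -0.6576).
q_1·a_2 = (-0.3288)·3 + 0.1644·(-4) + (-0.6576)·0 + (-0.6576)·0 = -1.6440.
u_2 = a_2 + 1.6440·q_1 = (2.4595, -3.7297, -1.0811, -1.0811).
r_{22} = ‖u_2‖ = 4.7220.

r_{22} = 4.7220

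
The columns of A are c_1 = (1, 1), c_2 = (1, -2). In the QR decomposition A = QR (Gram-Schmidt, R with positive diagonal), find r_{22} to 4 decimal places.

c_1 = (1, 1); ‖c_1‖ = 1.4142, so q_1 = (0.7071, 0.7071).
q_1·c_2 = 0.7071·1 + 0.7071·(-2) = -0.7071.
u_2 = c_2 + 0.7071·q_1 = (1.5000, -1.5000).
r_{22} = ‖u_2‖ = 2.1213.

r_{22} = 2.1213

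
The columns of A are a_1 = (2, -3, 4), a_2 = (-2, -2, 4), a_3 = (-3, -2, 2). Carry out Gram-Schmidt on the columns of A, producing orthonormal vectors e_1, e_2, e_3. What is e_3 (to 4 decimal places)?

e_1 = a_1/‖a_1‖ = (2, -3, 4)/5.3852 = (0.3714, -0.5571, 0.7428).
r_{12} = e_1·a_2 = 3.3425.
u_2 = a_2 − 3.3425·e_1 = (-3.2414, -0.1379, 1.5172).
‖u_2‖ = 3.5816, so e_2 = (-0.9050, -0.0385, 0.4236).
r_{13} = e_1·a_3 = 1.4856; r_{23} = e_2·a_3 = 3.6393.
u_3 = a_3 − 1.4856·e_1 − 3.6393·e_2 = (-0.2581, -1.0323, -0.6452).
‖u_3‖ = 1.2443, so e_3 = (-0.2074, -0.8296, -0.5185).

e_3 = (-0.2074, -0.8296, -0.5185)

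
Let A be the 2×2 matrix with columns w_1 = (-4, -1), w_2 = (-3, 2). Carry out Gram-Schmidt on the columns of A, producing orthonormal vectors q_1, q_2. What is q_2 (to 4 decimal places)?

q_2 = (-0.2425, 0.9701)

w_1 = (-4, -1); ‖w_1‖ = 4.1231, so q_1 = (-0.9701, -0.2425).
q_1·w_2 = (-0.9701)·(-3) + (-0.2425)·2 = 2.4254.
u_2 = w_2 − 2.4254·q_1 = (-0.6471, 2.5882).
‖u_2‖ = 2.6679, so q_2 = (-0.2425, 0.9701).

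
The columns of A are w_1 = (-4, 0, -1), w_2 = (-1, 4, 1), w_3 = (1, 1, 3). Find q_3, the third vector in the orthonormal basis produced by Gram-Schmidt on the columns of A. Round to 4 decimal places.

q_3 = (-0.2321, -0.2901, 0.9284)

w_1 = (-4, 0, -1); ‖w_1‖ = 4.1231, so q_1 = (-0.9701, 0.0000, -0.2425).
q_1·w_2 = (-0.9701)·(-1) + 0.0000·4 + (-0.2425)·1 = 0.7276.
u_2 = w_2 − 0.7276·q_1 = (-0.2941, 4.0000, 1.1765).
‖u_2‖ = 4.1798, so q_2 = (-0.0704, 0.9570, 0.2815).
q_1·w_3 = (-0.9701)·1 + 0.0000·1 + (-0.2425)·3 = -1.6977; q_2·w_3 = (-0.0704)·1 + 0.9570·1 + 0.2815·3 = 1.7310.
u_3 = w_3 + 1.6977·q_1 − 1.7310·q_2 = (-0.5253, -0.6566, 2.1010).
‖u_3‖ = 2.2630, so q_3 = (-0.2321, -0.2901, 0.9284).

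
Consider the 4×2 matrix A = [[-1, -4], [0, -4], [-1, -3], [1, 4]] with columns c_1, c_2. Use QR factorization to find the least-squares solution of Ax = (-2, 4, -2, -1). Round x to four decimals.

x = (4.7400, -1.0200)

c_1 = (-1, 0, -1, 1); ‖c_1‖ = 1.7321, so q_1 = (-0.5774, 0.0000, -0.5774, 0.5774).
q_1·c_2 = (-0.5774)·(-4) + 0.0000·(-4) + (-0.5774)·(-3) + 0.5774·4 = 6.3509.
u_2 = c_2 − 6.3509·q_1 = (-0.3333, -4.0000, 0.6667, 0.3333).
‖u_2‖ = 4.0825, so q_2 = (-0.0816, -0.9798, 0.1633, 0.0816).
Qᵀb = (1.7321, -4.1641).
Back-substitute: x_2 = -4.1641/4.0825 = -1.0200.
x_1 = (1.7321 − 6.3509·(-1.0200))/1.7321 = 4.7400.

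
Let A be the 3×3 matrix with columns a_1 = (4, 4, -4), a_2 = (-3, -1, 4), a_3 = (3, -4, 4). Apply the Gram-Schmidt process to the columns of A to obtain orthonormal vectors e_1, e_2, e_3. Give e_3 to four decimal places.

e_3 = (0.8018, -0.2673, 0.5345)

a_1 = (4, 4, -4); ‖a_1‖ = 6.9282, so e_1 = (0.5774, 0.5774, -0.5774).
e_1·a_2 = 0.5774·(-3) + 0.5774·(-1) + (-0.5774)·4 = -4.6188.
u_2 = a_2 + 4.6188·e_1 = (-0.3333, 1.6667, 1.3333).
‖u_2‖ = 2.1602, so e_2 = (-0.1543, 0.7715, 0.6172).
e_1·a_3 = 0.5774·3 + 0.5774·(-4) + (-0.5774)·4 = -2.8868; e_2·a_3 = (-0.1543)·3 + 0.7715·(-4) + 0.6172·4 = -1.0801.
u_3 = a_3 + 2.8868·e_1 + 1.0801·e_2 = (4.5000, -1.5000, 3.0000).
‖u_3‖ = 5.6125, so e_3 = (0.8018, -0.2673, 0.5345).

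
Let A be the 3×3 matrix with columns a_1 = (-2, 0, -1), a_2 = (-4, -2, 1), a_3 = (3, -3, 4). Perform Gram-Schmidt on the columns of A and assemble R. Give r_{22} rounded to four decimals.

a_1 = (-2, 0, -1); ‖a_1‖ = 2.2361, so e_1 = (-0.8944, 0.0000, -0.4472).
e_1·a_2 = (-0.8944)·(-4) + 0.0000·(-2) + (-0.4472)·1 = 3.1305.
u_2 = a_2 − 3.1305·e_1 = (-1.2000, -2.0000, 2.4000).
r_{22} = ‖u_2‖ = 3.3466.

r_{22} = 3.3466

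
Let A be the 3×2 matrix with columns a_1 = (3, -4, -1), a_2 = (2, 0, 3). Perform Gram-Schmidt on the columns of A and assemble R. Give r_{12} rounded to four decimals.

a_1 = (3, -4, -1); ‖a_1‖ = 5.0990, so q_1 = (0.5883, -0.7845, -0.1961).
r_{12} = q_1·a_2 = 0.5883.

r_{12} = 0.5883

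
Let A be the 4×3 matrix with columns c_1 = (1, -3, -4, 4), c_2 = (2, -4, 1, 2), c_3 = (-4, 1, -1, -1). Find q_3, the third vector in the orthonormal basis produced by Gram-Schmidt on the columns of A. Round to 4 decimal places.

c_1 = (1, -3, -4, 4); ‖c_1‖ = 6.4807, so q_1 = (0.1543, -0.4629, -0.6172, 0.6172).
q_1·c_2 = 0.1543·2 + (-0.4629)·(-4) + (-0.6172)·1 + 0.6172·2 = 2.7775.
u_2 = c_2 − 2.7775·q_1 = (1.5714, -2.7143, 2.7143, 0.2857).
‖u_2‖ = 4.1576, so q_2 = (0.3780, -0.6528, 0.6528, 0.0687).
q_1·c_3 = 0.1543·(-4) + (-0.4629)·1 + (-0.6172)·(-1) + 0.6172·(-1) = -1.0801; q_2·c_3 = 0.3780·(-4) + (-0.6528)·1 + 0.6528·(-1) + 0.0687·(-1) = -2.8863.
u_3 = c_3 + 1.0801·q_1 + 2.8863·q_2 = (-2.7424, -1.3843, 0.2176, -0.1350).
‖u_3‖ = 3.0827, so q_3 = (-0.8896, -0.4491, 0.0706, -0.0438).

q_3 = (-0.8896, -0.4491, 0.0706, -0.0438)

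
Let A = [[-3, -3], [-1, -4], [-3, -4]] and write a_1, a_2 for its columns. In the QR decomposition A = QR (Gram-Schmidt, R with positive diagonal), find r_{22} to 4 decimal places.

r_{22} = 2.8470

a_1 = (-3, -1, -3); ‖a_1‖ = 4.3589, so e_1 = (-0.6882, -0.2294, -0.6882).
e_1·a_2 = (-0.6882)·(-3) + (-0.2294)·(-4) + (-0.6882)·(-4) = 5.7354.
u_2 = a_2 − 5.7354·e_1 = (0.9474, -2.6842, -0.0526).
r_{22} = ‖u_2‖ = 2.8470.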